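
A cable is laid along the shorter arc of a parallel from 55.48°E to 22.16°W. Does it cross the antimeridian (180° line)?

No

Signed shortest Δλ = ((-22.16 − 55.48 + 180) mod 360) − 180 = -77.64°.
Going west by 77.64° from +55.48° reaches -22.16° without touching 180°.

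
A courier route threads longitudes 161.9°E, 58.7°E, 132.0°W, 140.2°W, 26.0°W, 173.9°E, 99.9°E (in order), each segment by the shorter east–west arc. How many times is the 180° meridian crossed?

2

Leg 1: +161.9° → +58.7°, shortest Δλ = -103.2° (west) — does not cross 180°.
Leg 2: +58.7° → -132.0°, shortest Δλ = 169.3° (east) — crosses 180°.
Leg 3: -132.0° → -140.2°, shortest Δλ = -8.2° (west) — does not cross 180°.
Leg 4: -140.2° → -26.0°, shortest Δλ = 114.2° (east) — does not cross 180°.
Leg 5: -26.0° → +173.9°, shortest Δλ = -160.1° (west) — crosses 180°.
Leg 6: +173.9° → +99.9°, shortest Δλ = -74.0° (west) — does not cross 180°.
Total crossings: 2.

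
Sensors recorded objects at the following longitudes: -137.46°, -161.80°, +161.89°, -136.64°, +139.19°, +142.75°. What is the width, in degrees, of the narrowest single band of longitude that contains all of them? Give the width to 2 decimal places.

84.17°

Sort the longitudes: -161.80°, -137.46°, -136.64°, +139.19°, +142.75°, +161.89°.
Eastward gaps between consecutive values (wrapping around): 24.34°, 0.82°, 275.83°, 3.56°, 19.14°, 36.31°.
Largest gap = 275.83° ⇒ minimal covering band is its complement: 360° − 275.83° = 84.17°.
Band runs from +139.19° eastward to -136.64°, crossing the antimeridian.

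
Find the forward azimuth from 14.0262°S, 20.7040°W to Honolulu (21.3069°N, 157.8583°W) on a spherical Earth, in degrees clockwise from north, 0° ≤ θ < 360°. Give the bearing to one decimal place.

Δλ = -157.8583 − -20.7040 = -137.1543°.
θ = atan2( sin Δλ · cos φ₂ , cos φ₁ · sin φ₂ − sin φ₁ · cos φ₂ · cos Δλ )
  = atan2(-0.63354, 0.18698) = -73.557° → normalised to [0°, 360°): 286.443°.

286.4°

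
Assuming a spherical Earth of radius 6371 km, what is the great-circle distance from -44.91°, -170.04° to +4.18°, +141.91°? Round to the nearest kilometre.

7241 km

Δλ = 141.91 − -170.04 = 311.95°; wrapped into (−180°, 180°]: -48.05°.
Δφ = 4.18 − -44.91 = 49.09°.
a = sin²(Δφ/2) + cos φ₁ · cos φ₂ · sin²(Δλ/2) = 0.289645.
c = 2·atan2(√a, √(1−a)) = 1.13657 rad → d = 6371·c ≈ 7241.07 km.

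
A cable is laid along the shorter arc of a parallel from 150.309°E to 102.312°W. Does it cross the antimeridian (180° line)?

Naïve |-102.312 − 150.309| = 252.621° > 180°, so the shorter arc goes the other way round — across 180°.
Signed shortest Δλ = ((-102.312 − 150.309 + 180) mod 360) − 180 = 107.379°.
Going east by 107.379° from +150.309° passes through 180° before reaching -102.312°.

Yes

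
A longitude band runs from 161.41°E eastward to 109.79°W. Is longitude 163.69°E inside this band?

Band width going east from +161.41° to -109.79°: ((-109.79 − 161.41) mod 360) = 88.80°.
Offset of +163.69° east of the west edge: ((163.69 − 161.41) mod 360) = 2.28°.
2.28° ≤ 88.80° ⇒ inside.

Yes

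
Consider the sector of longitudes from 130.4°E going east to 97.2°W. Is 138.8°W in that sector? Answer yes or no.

Band width going east from +130.4° to -97.2°: ((-97.2 − 130.4) mod 360) = 132.4°.
Offset of -138.8° east of the west edge: ((-138.8 − 130.4) mod 360) = 90.8°.
90.8° ≤ 132.4° ⇒ inside.

Yes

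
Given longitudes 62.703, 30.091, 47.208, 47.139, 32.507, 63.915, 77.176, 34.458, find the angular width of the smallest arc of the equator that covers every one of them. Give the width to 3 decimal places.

Sort the longitudes: +30.091°, +32.507°, +34.458°, +47.139°, +47.208°, +62.703°, +63.915°, +77.176°.
Eastward gaps between consecutive values (wrapping around): 2.416°, 1.951°, 12.681°, 0.069°, 15.495°, 1.212°, 13.261°, 312.915°.
Largest gap = 312.915° ⇒ minimal covering band is its complement: 360° − 312.915° = 47.085°.
Band runs from +30.091° eastward to +77.176°.

47.085°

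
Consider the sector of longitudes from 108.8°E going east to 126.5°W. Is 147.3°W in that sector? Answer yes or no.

Yes

Band width going east from +108.8° to -126.5°: ((-126.5 − 108.8) mod 360) = 124.7°.
Offset of -147.3° east of the west edge: ((-147.3 − 108.8) mod 360) = 103.9°.
103.9° ≤ 124.7° ⇒ inside.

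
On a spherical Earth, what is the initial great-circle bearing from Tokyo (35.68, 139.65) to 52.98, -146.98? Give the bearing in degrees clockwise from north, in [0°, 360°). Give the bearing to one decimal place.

Δλ = -146.98 − 139.65 = -286.63°; wrapped into (−180°, 180°]: 73.37°.
θ = atan2( sin Δλ · cos φ₂ , cos φ₁ · sin φ₂ − sin φ₁ · cos φ₂ · cos Δλ )
  = atan2(0.57691, 0.54805) = 46.470° → normalised to [0°, 360°): 46.470°.

46.5°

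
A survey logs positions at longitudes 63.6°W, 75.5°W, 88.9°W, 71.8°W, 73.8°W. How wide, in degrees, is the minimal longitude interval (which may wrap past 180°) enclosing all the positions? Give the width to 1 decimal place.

Sort the longitudes: -88.9°, -75.5°, -73.8°, -71.8°, -63.6°.
Eastward gaps between consecutive values (wrapping around): 13.4°, 1.7°, 2.0°, 8.2°, 334.7°.
Largest gap = 334.7° ⇒ minimal covering band is its complement: 360° − 334.7° = 25.3°.
Band runs from -88.9° eastward to -63.6°.

25.3°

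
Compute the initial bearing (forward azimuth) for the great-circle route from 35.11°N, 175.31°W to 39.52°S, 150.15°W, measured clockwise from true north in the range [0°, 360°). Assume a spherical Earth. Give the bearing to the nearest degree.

160°

Δλ = -150.15 − -175.31 = 25.16°.
θ = atan2( sin Δλ · cos φ₂ , cos φ₁ · sin φ₂ − sin φ₁ · cos φ₂ · cos Δλ )
  = atan2(0.32796, -0.92214) = 160.422° → normalised to [0°, 360°): 160.422°.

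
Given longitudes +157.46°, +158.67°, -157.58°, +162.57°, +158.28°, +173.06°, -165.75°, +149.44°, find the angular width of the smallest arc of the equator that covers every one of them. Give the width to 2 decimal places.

Sort the longitudes: -165.75°, -157.58°, +149.44°, +157.46°, +158.28°, +158.67°, +162.57°, +173.06°.
Eastward gaps between consecutive values (wrapping around): 8.17°, 307.02°, 8.02°, 0.82°, 0.39°, 3.90°, 10.49°, 21.19°.
Largest gap = 307.02° ⇒ minimal covering band is its complement: 360° − 307.02° = 52.98°.
Band runs from +149.44° eastward to -157.58°, crossing the antimeridian.

52.98°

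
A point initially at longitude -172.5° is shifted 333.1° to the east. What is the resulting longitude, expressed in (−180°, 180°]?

Start at -172.5°; shift +333.1° → +160.6°.
+160.6° already lies in (−180°, 180°].

+160.6°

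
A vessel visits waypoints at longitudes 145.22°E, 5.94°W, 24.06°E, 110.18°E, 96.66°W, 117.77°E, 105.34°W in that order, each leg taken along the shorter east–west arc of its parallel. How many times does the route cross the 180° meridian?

3

Leg 1: +145.22° → -5.94°, shortest Δλ = -151.16° (west) — does not cross 180°.
Leg 2: -5.94° → +24.06°, shortest Δλ = 30.0° (east) — does not cross 180°.
Leg 3: +24.06° → +110.18°, shortest Δλ = 86.12° (east) — does not cross 180°.
Leg 4: +110.18° → -96.66°, shortest Δλ = 153.16° (east) — crosses 180°.
Leg 5: -96.66° → +117.77°, shortest Δλ = -145.57° (west) — crosses 180°.
Leg 6: +117.77° → -105.34°, shortest Δλ = 136.89° (east) — crosses 180°.
Total crossings: 3.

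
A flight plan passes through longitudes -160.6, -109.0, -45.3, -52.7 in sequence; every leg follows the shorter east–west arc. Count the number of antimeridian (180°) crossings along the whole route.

0

Leg 1: -160.6° → -109.0°, shortest Δλ = 51.6° (east) — does not cross 180°.
Leg 2: -109.0° → -45.3°, shortest Δλ = 63.7° (east) — does not cross 180°.
Leg 3: -45.3° → -52.7°, shortest Δλ = -7.4° (west) — does not cross 180°.
Total crossings: 0.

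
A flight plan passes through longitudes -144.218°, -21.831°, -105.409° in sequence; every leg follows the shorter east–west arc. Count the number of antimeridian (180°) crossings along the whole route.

Leg 1: -144.218° → -21.831°, shortest Δλ = 122.387° (east) — does not cross 180°.
Leg 2: -21.831° → -105.409°, shortest Δλ = -83.578° (west) — does not cross 180°.
Total crossings: 0.

0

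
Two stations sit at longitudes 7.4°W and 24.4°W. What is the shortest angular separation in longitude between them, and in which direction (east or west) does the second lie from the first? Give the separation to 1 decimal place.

17.0° west

Raw difference: -24.4 − -7.4 = -17.0°.
Normalise into (−180°, 180°]: -17.0° stays -17.0°.
Negative ⇒ the second point lies to the west; separation 17.0°.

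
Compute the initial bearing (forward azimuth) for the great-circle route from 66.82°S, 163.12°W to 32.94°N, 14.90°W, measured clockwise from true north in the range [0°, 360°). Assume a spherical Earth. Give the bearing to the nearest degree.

135°

Δλ = -14.90 − -163.12 = 148.22°.
θ = atan2( sin Δλ · cos φ₂ , cos φ₁ · sin φ₂ − sin φ₁ · cos φ₂ · cos Δλ )
  = atan2(0.44199, -0.44179) = 134.987° → normalised to [0°, 360°): 134.987°.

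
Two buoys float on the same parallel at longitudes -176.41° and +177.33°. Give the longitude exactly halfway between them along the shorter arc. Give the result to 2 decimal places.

-179.54°

Signed shortest Δλ from -176.41° to +177.33° is -6.26°.
Midpoint longitude = -176.41° + (-6.26°)/2 = -176.41° − 3.13° = -179.54°.
(The naïve average (-176.41 + +177.33)/2 = 0.46° is on the wrong side of the globe.)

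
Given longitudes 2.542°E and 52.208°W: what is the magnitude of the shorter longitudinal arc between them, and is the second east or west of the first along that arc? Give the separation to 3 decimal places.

Raw difference: -52.208 − 2.542 = -54.75°.
Normalise into (−180°, 180°]: -54.75° stays -54.75°.
Negative ⇒ the second point lies to the west; separation 54.750°.

54.750° west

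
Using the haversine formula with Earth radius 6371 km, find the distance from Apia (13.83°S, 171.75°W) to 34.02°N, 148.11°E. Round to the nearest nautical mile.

3675 nmi

Δλ = 148.11 − -171.75 = 319.86°; wrapped into (−180°, 180°]: -40.14°.
Δφ = 34.02 − -13.83 = 47.85°.
a = sin²(Δφ/2) + cos φ₁ · cos φ₂ · sin²(Δλ/2) = 0.259241.
c = 2·atan2(√a, √(1−a)) = 1.06841 rad → d = 6371·c ≈ 6806.85 km ≈ 3675.40 nmi.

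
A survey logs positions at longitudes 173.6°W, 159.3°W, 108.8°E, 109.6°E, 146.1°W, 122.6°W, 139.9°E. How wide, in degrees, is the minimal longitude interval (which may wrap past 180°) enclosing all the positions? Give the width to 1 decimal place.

Sort the longitudes: -173.6°, -159.3°, -146.1°, -122.6°, +108.8°, +109.6°, +139.9°.
Eastward gaps between consecutive values (wrapping around): 14.3°, 13.2°, 23.5°, 231.4°, 0.8°, 30.3°, 46.5°.
Largest gap = 231.4° ⇒ minimal covering band is its complement: 360° − 231.4° = 128.6°.
Band runs from +108.8° eastward to -122.6°, crossing the antimeridian.

128.6°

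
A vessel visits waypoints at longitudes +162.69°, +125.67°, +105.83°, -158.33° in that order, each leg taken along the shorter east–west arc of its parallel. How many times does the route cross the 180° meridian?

Leg 1: +162.69° → +125.67°, shortest Δλ = -37.02° (west) — does not cross 180°.
Leg 2: +125.67° → +105.83°, shortest Δλ = -19.84° (west) — does not cross 180°.
Leg 3: +105.83° → -158.33°, shortest Δλ = 95.84° (east) — crosses 180°.
Total crossings: 1.

1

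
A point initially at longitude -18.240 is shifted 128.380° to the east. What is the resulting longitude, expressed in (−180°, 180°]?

+110.140°

Start at -18.240°; shift +128.380° → +110.140°.
+110.140° already lies in (−180°, 180°].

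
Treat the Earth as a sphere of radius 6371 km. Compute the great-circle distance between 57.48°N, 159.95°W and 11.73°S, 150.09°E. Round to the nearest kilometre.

Δλ = 150.09 − -159.95 = 310.04°; wrapped into (−180°, 180°]: -49.96°.
Δφ = -11.73 − 57.48 = -69.21°.
a = sin²(Δφ/2) + cos φ₁ · cos φ₂ · sin²(Δλ/2) = 0.416400.
c = 2·atan2(√a, √(1−a)) = 1.40281 rad → d = 6371·c ≈ 8937.28 km.

8937 km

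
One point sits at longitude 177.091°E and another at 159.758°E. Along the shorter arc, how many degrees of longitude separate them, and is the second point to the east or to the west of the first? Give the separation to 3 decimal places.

17.333° west

Raw difference: 159.758 − 177.091 = -17.333°.
Normalise into (−180°, 180°]: -17.333° stays -17.333°.
Negative ⇒ the second point lies to the west; separation 17.333°.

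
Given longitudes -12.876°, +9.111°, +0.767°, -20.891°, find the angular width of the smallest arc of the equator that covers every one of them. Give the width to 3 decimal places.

Sort the longitudes: -20.891°, -12.876°, +0.767°, +9.111°.
Eastward gaps between consecutive values (wrapping around): 8.015°, 13.643°, 8.344°, 329.998°.
Largest gap = 329.998° ⇒ minimal covering band is its complement: 360° − 329.998° = 30.002°.
Band runs from -20.891° eastward to +9.111°.

30.002°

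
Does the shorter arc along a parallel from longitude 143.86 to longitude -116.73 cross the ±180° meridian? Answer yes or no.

Yes

Naïve |-116.73 − 143.86| = 260.59° > 180°, so the shorter arc goes the other way round — across 180°.
Signed shortest Δλ = ((-116.73 − 143.86 + 180) mod 360) − 180 = 99.41°.
Going east by 99.41° from +143.86° passes through 180° before reaching -116.73°.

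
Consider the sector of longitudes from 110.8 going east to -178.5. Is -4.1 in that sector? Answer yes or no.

Band width going east from +110.8° to -178.5°: ((-178.5 − 110.8) mod 360) = 70.7°.
Offset of -4.1° east of the west edge: ((-4.1 − 110.8) mod 360) = 245.1°.
245.1° > 70.7° ⇒ outside.

No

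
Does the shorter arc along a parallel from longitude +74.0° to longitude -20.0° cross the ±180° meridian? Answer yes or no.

Signed shortest Δλ = ((-20.0 − 74.0 + 180) mod 360) − 180 = -94.0°.
Going west by 94.0° from +74.0° reaches -20.0° without touching 180°.

No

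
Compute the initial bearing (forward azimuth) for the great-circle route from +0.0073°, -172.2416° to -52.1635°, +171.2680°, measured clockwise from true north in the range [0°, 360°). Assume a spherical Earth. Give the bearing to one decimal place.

Δλ = 171.2680 − -172.2416 = 343.5096°; wrapped into (−180°, 180°]: -16.4904°.
θ = atan2( sin Δλ · cos φ₂ , cos φ₁ · sin φ₂ − sin φ₁ · cos φ₂ · cos Δλ )
  = atan2(-0.17412, -0.78984) = -167.568° → normalised to [0°, 360°): 192.432°.

192.4°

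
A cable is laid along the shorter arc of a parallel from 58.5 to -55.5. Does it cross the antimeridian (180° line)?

Signed shortest Δλ = ((-55.5 − 58.5 + 180) mod 360) − 180 = -114.0°.
Going west by 114.0° from +58.5° reaches -55.5° without touching 180°.

No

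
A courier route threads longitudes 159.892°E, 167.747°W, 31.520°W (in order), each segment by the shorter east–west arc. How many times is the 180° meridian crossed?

Leg 1: +159.892° → -167.747°, shortest Δλ = 32.361° (east) — crosses 180°.
Leg 2: -167.747° → -31.520°, shortest Δλ = 136.227° (east) — does not cross 180°.
Total crossings: 1.

1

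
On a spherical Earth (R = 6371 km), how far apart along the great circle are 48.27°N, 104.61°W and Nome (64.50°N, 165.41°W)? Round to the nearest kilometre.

Δλ = -165.41 − -104.61 = -60.80°.
Δφ = 64.50 − 48.27 = 16.23°.
a = sin²(Δφ/2) + cos φ₁ · cos φ₂ · sin²(Δλ/2) = 0.093305.
c = 2·atan2(√a, √(1−a)) = 0.62084 rad → d = 6371·c ≈ 3955.37 km.

3955 km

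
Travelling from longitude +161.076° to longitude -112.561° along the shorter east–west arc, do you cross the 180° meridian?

Yes

Naïve |-112.561 − 161.076| = 273.637° > 180°, so the shorter arc goes the other way round — across 180°.
Signed shortest Δλ = ((-112.561 − 161.076 + 180) mod 360) − 180 = 86.363°.
Going east by 86.363° from +161.076° passes through 180° before reaching -112.561°.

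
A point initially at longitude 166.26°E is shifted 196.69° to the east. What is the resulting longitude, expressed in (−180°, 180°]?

2.95°E

Start at +166.26°; shift +196.69° → +362.95°.
+362.95° lies outside (−180°, 180°]; subtract 360° → +2.95°.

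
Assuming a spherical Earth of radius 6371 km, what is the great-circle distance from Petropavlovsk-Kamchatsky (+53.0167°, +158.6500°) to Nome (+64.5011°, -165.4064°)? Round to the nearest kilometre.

Δλ = -165.4064 − 158.6500 = -324.0564°; wrapped into (−180°, 180°]: 35.9436°.
Δφ = 64.5011 − 53.0167 = 11.4844°.
a = sin²(Δφ/2) + cos φ₁ · cos φ₂ · sin²(Δλ/2) = 0.034666.
c = 2·atan2(√a, √(1−a)) = 0.37456 rad → d = 6371·c ≈ 2386.33 km.

2386 km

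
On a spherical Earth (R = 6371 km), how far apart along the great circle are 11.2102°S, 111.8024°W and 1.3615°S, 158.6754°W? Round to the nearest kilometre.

5287 km

Δλ = -158.6754 − -111.8024 = -46.8730°.
Δφ = -1.3615 − -11.2102 = 9.8487°.
a = sin²(Δφ/2) + cos φ₁ · cos φ₂ · sin²(Δλ/2) = 0.162498.
c = 2·atan2(√a, √(1−a)) = 0.82983 rad → d = 6371·c ≈ 5286.82 km.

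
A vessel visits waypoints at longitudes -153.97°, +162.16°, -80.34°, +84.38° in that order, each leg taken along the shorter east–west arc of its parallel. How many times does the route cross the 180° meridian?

Leg 1: -153.97° → +162.16°, shortest Δλ = -43.87° (west) — crosses 180°.
Leg 2: +162.16° → -80.34°, shortest Δλ = 117.5° (east) — crosses 180°.
Leg 3: -80.34° → +84.38°, shortest Δλ = 164.72° (east) — does not cross 180°.
Total crossings: 2.

2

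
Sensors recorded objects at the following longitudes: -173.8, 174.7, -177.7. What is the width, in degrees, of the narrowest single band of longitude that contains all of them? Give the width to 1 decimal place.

11.5°

Sort the longitudes: -177.7°, -173.8°, +174.7°.
Eastward gaps between consecutive values (wrapping around): 3.9°, 348.5°, 7.6°.
Largest gap = 348.5° ⇒ minimal covering band is its complement: 360° − 348.5° = 11.5°.
Band runs from +174.7° eastward to -173.8°, crossing the antimeridian.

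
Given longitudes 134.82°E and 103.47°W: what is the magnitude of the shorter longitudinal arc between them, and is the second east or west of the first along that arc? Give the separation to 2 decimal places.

121.71° east

Raw difference: -103.47 − 134.82 = -238.29°.
Normalise into (−180°, 180°]: -238.29° + 360° = 121.71°.
Positive ⇒ the second point lies to the east; separation 121.71°.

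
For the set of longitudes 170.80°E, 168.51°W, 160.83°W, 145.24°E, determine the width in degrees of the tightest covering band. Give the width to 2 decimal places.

Sort the longitudes: -168.51°, -160.83°, +145.24°, +170.80°.
Eastward gaps between consecutive values (wrapping around): 7.68°, 306.07°, 25.56°, 20.69°.
Largest gap = 306.07° ⇒ minimal covering band is its complement: 360° − 306.07° = 53.93°.
Band runs from +145.24° eastward to -160.83°, crossing the antimeridian.

53.93°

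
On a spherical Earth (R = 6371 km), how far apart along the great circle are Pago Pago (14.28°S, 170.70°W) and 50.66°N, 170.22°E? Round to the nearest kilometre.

7456 km

Δλ = 170.22 − -170.70 = 340.92°; wrapped into (−180°, 180°]: -19.08°.
Δφ = 50.66 − -14.28 = 64.94°.
a = sin²(Δφ/2) + cos φ₁ · cos φ₂ · sin²(Δλ/2) = 0.305091.
c = 2·atan2(√a, √(1−a)) = 1.17036 rad → d = 6371·c ≈ 7456.38 km.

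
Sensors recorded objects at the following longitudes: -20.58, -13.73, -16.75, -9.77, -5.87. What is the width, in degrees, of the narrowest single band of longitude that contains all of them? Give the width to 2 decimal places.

Sort the longitudes: -20.58°, -16.75°, -13.73°, -9.77°, -5.87°.
Eastward gaps between consecutive values (wrapping around): 3.83°, 3.02°, 3.96°, 3.90°, 345.29°.
Largest gap = 345.29° ⇒ minimal covering band is its complement: 360° − 345.29° = 14.71°.
Band runs from -20.58° eastward to -5.87°.

14.71°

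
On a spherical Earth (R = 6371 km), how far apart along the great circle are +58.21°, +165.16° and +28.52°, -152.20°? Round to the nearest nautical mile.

2505 nmi

Δλ = -152.20 − 165.16 = -317.36°; wrapped into (−180°, 180°]: 42.64°.
Δφ = 28.52 − 58.21 = -29.69°.
a = sin²(Δφ/2) + cos φ₁ · cos φ₂ · sin²(Δλ/2) = 0.126828.
c = 2·atan2(√a, √(1−a)) = 0.72824 rad → d = 6371·c ≈ 4639.65 km ≈ 2505.21 nmi.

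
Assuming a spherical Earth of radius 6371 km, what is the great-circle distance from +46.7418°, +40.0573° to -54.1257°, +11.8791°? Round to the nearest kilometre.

11526 km

Δλ = 11.8791 − 40.0573 = -28.1782°.
Δφ = -54.1257 − 46.7418 = -100.8675°.
a = sin²(Δφ/2) + cos φ₁ · cos φ₂ · sin²(Δλ/2) = 0.618066.
c = 2·atan2(√a, √(1−a)) = 1.80918 rad → d = 6371·c ≈ 11526.29 km.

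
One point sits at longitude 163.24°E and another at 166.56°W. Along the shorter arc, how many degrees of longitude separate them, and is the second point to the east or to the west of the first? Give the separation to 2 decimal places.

Raw difference: -166.56 − 163.24 = -329.8°.
Normalise into (−180°, 180°]: -329.8° + 360° = 30.2°.
Positive ⇒ the second point lies to the east; separation 30.20°.

30.20° east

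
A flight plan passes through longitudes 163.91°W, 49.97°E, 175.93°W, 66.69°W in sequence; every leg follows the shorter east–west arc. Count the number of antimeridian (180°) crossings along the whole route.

Leg 1: -163.91° → +49.97°, shortest Δλ = -146.12° (west) — crosses 180°.
Leg 2: +49.97° → -175.93°, shortest Δλ = 134.1° (east) — crosses 180°.
Leg 3: -175.93° → -66.69°, shortest Δλ = 109.24° (east) — does not cross 180°.
Total crossings: 2.

2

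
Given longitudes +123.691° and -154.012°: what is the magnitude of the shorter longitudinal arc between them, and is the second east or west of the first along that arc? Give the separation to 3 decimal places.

Raw difference: -154.012 − 123.691 = -277.703°.
Normalise into (−180°, 180°]: -277.703° + 360° = 82.297°.
Positive ⇒ the second point lies to the east; separation 82.297°.

82.297° east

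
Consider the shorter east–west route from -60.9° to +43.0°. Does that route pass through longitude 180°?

No

Signed shortest Δλ = ((43.0 − -60.9 + 180) mod 360) − 180 = 103.9°.
Going east by 103.9° from -60.9° reaches +43.0° without touching 180°.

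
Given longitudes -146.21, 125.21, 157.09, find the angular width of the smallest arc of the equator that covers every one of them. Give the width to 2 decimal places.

88.58°

Sort the longitudes: -146.21°, +125.21°, +157.09°.
Eastward gaps between consecutive values (wrapping around): 271.42°, 31.88°, 56.70°.
Largest gap = 271.42° ⇒ minimal covering band is its complement: 360° − 271.42° = 88.58°.
Band runs from +125.21° eastward to -146.21°, crossing the antimeridian.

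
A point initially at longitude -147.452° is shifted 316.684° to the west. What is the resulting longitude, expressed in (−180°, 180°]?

Start at -147.452°; shift −316.684° → -464.136°.
-464.136° lies outside (−180°, 180°]; add 360° → -104.136°.

-104.136°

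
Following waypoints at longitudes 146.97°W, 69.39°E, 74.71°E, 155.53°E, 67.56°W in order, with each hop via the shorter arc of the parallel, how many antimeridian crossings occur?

2

Leg 1: -146.97° → +69.39°, shortest Δλ = -143.64° (west) — crosses 180°.
Leg 2: +69.39° → +74.71°, shortest Δλ = 5.32° (east) — does not cross 180°.
Leg 3: +74.71° → +155.53°, shortest Δλ = 80.82° (east) — does not cross 180°.
Leg 4: +155.53° → -67.56°, shortest Δλ = 136.91° (east) — crosses 180°.
Total crossings: 2.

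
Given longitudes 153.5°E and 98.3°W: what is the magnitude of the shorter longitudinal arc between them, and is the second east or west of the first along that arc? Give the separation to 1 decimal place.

108.2° east

Raw difference: -98.3 − 153.5 = -251.8°.
Normalise into (−180°, 180°]: -251.8° + 360° = 108.2°.
Positive ⇒ the second point lies to the east; separation 108.2°.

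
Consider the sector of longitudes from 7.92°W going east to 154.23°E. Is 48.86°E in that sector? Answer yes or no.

Band width going east from -7.92° to +154.23°: ((154.23 − -7.92) mod 360) = 162.15°.
Offset of +48.86° east of the west edge: ((48.86 − -7.92) mod 360) = 56.78°.
56.78° ≤ 162.15° ⇒ inside.

Yes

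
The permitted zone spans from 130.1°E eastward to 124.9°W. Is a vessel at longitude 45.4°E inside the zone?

No

Band width going east from +130.1° to -124.9°: ((-124.9 − 130.1) mod 360) = 105.0°.
Offset of +45.4° east of the west edge: ((45.4 − 130.1) mod 360) = 275.3°.
275.3° > 105.0° ⇒ outside.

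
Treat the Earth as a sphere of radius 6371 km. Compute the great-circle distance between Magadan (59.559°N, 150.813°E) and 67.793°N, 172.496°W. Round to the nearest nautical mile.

1073 nmi

Δλ = -172.496 − 150.813 = -323.309°; wrapped into (−180°, 180°]: 36.691°.
Δφ = 67.793 − 59.559 = 8.234°.
a = sin²(Δφ/2) + cos φ₁ · cos φ₂ · sin²(Δλ/2) = 0.024124.
c = 2·atan2(√a, √(1−a)) = 0.31190 rad → d = 6371·c ≈ 1987.13 km ≈ 1072.97 nmi.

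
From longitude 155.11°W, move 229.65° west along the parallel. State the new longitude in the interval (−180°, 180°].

24.76°W

Start at -155.11°; shift −229.65° → -384.76°.
-384.76° lies outside (−180°, 180°]; add 360° → -24.76°.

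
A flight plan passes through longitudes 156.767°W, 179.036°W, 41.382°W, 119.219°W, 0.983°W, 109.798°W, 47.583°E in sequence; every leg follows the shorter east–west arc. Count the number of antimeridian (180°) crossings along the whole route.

0

Leg 1: -156.767° → -179.036°, shortest Δλ = -22.269° (west) — does not cross 180°.
Leg 2: -179.036° → -41.382°, shortest Δλ = 137.654° (east) — does not cross 180°.
Leg 3: -41.382° → -119.219°, shortest Δλ = -77.837° (west) — does not cross 180°.
Leg 4: -119.219° → -0.983°, shortest Δλ = 118.236° (east) — does not cross 180°.
Leg 5: -0.983° → -109.798°, shortest Δλ = -108.815° (west) — does not cross 180°.
Leg 6: -109.798° → +47.583°, shortest Δλ = 157.381° (east) — does not cross 180°.
Total crossings: 0.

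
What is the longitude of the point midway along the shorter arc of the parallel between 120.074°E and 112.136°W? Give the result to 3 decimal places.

176.031°W

Signed shortest Δλ from +120.074° to -112.136° is +127.790°.
Midpoint longitude = +120.074° + (+127.790°)/2 = +120.074° + 63.895° = +183.969°.
Normalise into (−180°, 180°]: -176.031°.
(The naïve average (+120.074 + -112.136)/2 = 3.969° is on the wrong side of the globe.)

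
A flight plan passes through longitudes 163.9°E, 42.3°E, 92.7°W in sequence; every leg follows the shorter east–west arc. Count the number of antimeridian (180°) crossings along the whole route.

0

Leg 1: +163.9° → +42.3°, shortest Δλ = -121.6° (west) — does not cross 180°.
Leg 2: +42.3° → -92.7°, shortest Δλ = -135.0° (west) — does not cross 180°.
Total crossings: 0.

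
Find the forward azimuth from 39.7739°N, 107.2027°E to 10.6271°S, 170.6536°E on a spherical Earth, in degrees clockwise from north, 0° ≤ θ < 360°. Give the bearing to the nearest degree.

116°

Δλ = 170.6536 − 107.2027 = 63.4509°.
θ = atan2( sin Δλ · cos φ₂ , cos φ₁ · sin φ₂ − sin φ₁ · cos φ₂ · cos Δλ )
  = atan2(0.87921, -0.42278) = 115.681° → normalised to [0°, 360°): 115.681°.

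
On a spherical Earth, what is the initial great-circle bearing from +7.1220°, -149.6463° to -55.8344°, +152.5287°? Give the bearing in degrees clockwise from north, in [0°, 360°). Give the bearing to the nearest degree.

Δλ = 152.5287 − -149.6463 = 302.1750°; wrapped into (−180°, 180°]: -57.8250°.
θ = atan2( sin Δλ · cos φ₂ , cos φ₁ · sin φ₂ − sin φ₁ · cos φ₂ · cos Δλ )
  = atan2(-0.47534, -0.85811) = -151.016° → normalised to [0°, 360°): 208.984°.

209°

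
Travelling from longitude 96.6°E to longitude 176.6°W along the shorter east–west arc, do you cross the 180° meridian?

Yes

Naïve |-176.6 − 96.6| = 273.2° > 180°, so the shorter arc goes the other way round — across 180°.
Signed shortest Δλ = ((-176.6 − 96.6 + 180) mod 360) − 180 = 86.8°.
Going east by 86.8° from +96.6° passes through 180° before reaching -176.6°.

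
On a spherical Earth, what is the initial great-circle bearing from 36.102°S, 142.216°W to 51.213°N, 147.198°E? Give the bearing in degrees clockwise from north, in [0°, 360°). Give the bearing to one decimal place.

321.9°

Δλ = 147.198 − -142.216 = 289.414°; wrapped into (−180°, 180°]: -70.586°.
θ = atan2( sin Δλ · cos φ₂ , cos φ₁ · sin φ₂ − sin φ₁ · cos φ₂ · cos Δλ )
  = atan2(-0.59081, 0.75248) = -38.137° → normalised to [0°, 360°): 321.863°.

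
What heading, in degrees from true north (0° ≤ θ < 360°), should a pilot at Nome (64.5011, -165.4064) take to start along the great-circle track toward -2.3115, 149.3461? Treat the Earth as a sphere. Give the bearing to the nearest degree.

Δλ = 149.3461 − -165.4064 = 314.7525°; wrapped into (−180°, 180°]: -45.2475°.
θ = atan2( sin Δλ · cos φ₂ , cos φ₁ · sin φ₂ − sin φ₁ · cos φ₂ · cos Δλ )
  = atan2(-0.70958, -0.65231) = -132.592° → normalised to [0°, 360°): 227.408°.

227°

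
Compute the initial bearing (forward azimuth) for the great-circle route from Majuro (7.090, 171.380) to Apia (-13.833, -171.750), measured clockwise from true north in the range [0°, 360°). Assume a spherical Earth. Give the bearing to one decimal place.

141.3°

Δλ = -171.750 − 171.380 = -343.130°; wrapped into (−180°, 180°]: 16.870°.
θ = atan2( sin Δλ · cos φ₂ , cos φ₁ · sin φ₂ − sin φ₁ · cos φ₂ · cos Δλ )
  = atan2(0.28178, -0.35196) = 141.318° → normalised to [0°, 360°): 141.318°.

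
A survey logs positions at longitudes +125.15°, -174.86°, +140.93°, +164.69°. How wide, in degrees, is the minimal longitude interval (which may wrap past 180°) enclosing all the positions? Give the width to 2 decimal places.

59.99°

Sort the longitudes: -174.86°, +125.15°, +140.93°, +164.69°.
Eastward gaps between consecutive values (wrapping around): 300.01°, 15.78°, 23.76°, 20.45°.
Largest gap = 300.01° ⇒ minimal covering band is its complement: 360° − 300.01° = 59.99°.
Band runs from +125.15° eastward to -174.86°, crossing the antimeridian.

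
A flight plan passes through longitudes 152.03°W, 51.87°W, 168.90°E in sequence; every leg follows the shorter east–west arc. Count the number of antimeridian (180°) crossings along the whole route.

Leg 1: -152.03° → -51.87°, shortest Δλ = 100.16° (east) — does not cross 180°.
Leg 2: -51.87° → +168.90°, shortest Δλ = -139.23° (west) — crosses 180°.
Total crossings: 1.

1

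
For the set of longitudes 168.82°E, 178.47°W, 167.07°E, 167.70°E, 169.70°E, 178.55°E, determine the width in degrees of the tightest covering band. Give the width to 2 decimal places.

14.46°

Sort the longitudes: -178.47°, +167.07°, +167.70°, +168.82°, +169.70°, +178.55°.
Eastward gaps between consecutive values (wrapping around): 345.54°, 0.63°, 1.12°, 0.88°, 8.85°, 2.98°.
Largest gap = 345.54° ⇒ minimal covering band is its complement: 360° − 345.54° = 14.46°.
Band runs from +167.07° eastward to -178.47°, crossing the antimeridian.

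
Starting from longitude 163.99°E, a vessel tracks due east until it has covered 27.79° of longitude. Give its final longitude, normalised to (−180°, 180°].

168.22°W

Start at +163.99°; shift +27.79° → +191.78°.
+191.78° lies outside (−180°, 180°]; subtract 360° → -168.22°.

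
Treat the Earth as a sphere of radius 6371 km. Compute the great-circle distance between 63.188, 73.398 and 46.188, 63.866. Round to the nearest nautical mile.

1070 nmi

Δλ = 63.866 − 73.398 = -9.532°.
Δφ = 46.188 − 63.188 = -17.000°.
a = sin²(Δφ/2) + cos φ₁ · cos φ₂ · sin²(Δλ/2) = 0.024003.
c = 2·atan2(√a, √(1−a)) = 0.31111 rad → d = 6371·c ≈ 1982.10 km ≈ 1070.25 nmi.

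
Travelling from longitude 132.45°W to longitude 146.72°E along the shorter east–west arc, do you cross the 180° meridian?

Yes

Naïve |146.72 − -132.45| = 279.17° > 180°, so the shorter arc goes the other way round — across 180°.
Signed shortest Δλ = ((146.72 − -132.45 + 180) mod 360) − 180 = -80.83°.
Going west by 80.83° from -132.45° passes through 180° before reaching +146.72°.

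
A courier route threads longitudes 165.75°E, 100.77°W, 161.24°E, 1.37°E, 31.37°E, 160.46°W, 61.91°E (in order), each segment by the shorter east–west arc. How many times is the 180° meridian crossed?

4

Leg 1: +165.75° → -100.77°, shortest Δλ = 93.48° (east) — crosses 180°.
Leg 2: -100.77° → +161.24°, shortest Δλ = -97.99° (west) — crosses 180°.
Leg 3: +161.24° → +1.37°, shortest Δλ = -159.87° (west) — does not cross 180°.
Leg 4: +1.37° → +31.37°, shortest Δλ = 30.0° (east) — does not cross 180°.
Leg 5: +31.37° → -160.46°, shortest Δλ = 168.17° (east) — crosses 180°.
Leg 6: -160.46° → +61.91°, shortest Δλ = -137.63° (west) — crosses 180°.
Total crossings: 4.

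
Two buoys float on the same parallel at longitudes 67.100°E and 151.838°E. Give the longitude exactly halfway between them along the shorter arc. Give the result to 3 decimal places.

Signed shortest Δλ from +67.100° to +151.838° is +84.738°.
Midpoint longitude = +67.100° + (+84.738°)/2 = +67.100° + 42.369° = +109.469°.

109.469°E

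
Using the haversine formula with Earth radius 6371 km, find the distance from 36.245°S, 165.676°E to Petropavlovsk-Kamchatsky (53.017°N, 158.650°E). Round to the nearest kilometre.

9949 km

Δλ = 158.650 − 165.676 = -7.026°.
Δφ = 53.017 − -36.245 = 89.262°.
a = sin²(Δφ/2) + cos φ₁ · cos φ₂ · sin²(Δλ/2) = 0.495382.
c = 2·atan2(√a, √(1−a)) = 1.56156 rad → d = 6371·c ≈ 9948.69 km.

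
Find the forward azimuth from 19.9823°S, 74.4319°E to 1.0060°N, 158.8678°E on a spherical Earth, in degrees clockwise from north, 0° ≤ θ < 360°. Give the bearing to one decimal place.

87.1°

Δλ = 158.8678 − 74.4319 = 84.4359°.
θ = atan2( sin Δλ · cos φ₂ , cos φ₁ · sin φ₂ − sin φ₁ · cos φ₂ · cos Δλ )
  = atan2(0.99513, 0.04963) = 87.145° → normalised to [0°, 360°): 87.145°.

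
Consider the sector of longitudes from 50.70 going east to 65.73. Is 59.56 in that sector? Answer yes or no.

Yes

Band width going east from +50.70° to +65.73°: ((65.73 − 50.70) mod 360) = 15.03°.
Offset of +59.56° east of the west edge: ((59.56 − 50.70) mod 360) = 8.86°.
8.86° ≤ 15.03° ⇒ inside.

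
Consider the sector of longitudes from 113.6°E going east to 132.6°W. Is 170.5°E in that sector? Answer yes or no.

Band width going east from +113.6° to -132.6°: ((-132.6 − 113.6) mod 360) = 113.8°.
Offset of +170.5° east of the west edge: ((170.5 − 113.6) mod 360) = 56.9°.
56.9° ≤ 113.8° ⇒ inside.

Yes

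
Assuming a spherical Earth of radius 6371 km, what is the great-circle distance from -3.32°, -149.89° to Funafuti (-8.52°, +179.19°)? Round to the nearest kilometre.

Δλ = 179.19 − -149.89 = 329.08°; wrapped into (−180°, 180°]: -30.92°.
Δφ = -8.52 − -3.32 = -5.20°.
a = sin²(Δφ/2) + cos φ₁ · cos φ₂ · sin²(Δλ/2) = 0.072213.
c = 2·atan2(√a, √(1−a)) = 0.54414 rad → d = 6371·c ≈ 3466.70 km.

3467 km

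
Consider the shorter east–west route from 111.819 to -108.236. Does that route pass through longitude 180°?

Yes

Naïve |-108.236 − 111.819| = 220.055° > 180°, so the shorter arc goes the other way round — across 180°.
Signed shortest Δλ = ((-108.236 − 111.819 + 180) mod 360) − 180 = 139.945°.
Going east by 139.945° from +111.819° passes through 180° before reaching -108.236°.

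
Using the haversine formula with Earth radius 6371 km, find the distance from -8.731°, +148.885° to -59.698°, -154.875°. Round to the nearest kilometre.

7329 km

Δλ = -154.875 − 148.885 = -303.760°; wrapped into (−180°, 180°]: 56.240°.
Δφ = -59.698 − -8.731 = -50.967°.
a = sin²(Δφ/2) + cos φ₁ · cos φ₂ · sin²(Δλ/2) = 0.295901.
c = 2·atan2(√a, √(1−a)) = 1.15032 rad → d = 6371·c ≈ 7328.67 km.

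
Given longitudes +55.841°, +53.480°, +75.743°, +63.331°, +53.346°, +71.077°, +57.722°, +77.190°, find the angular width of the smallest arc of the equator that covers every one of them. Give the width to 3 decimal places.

23.844°

Sort the longitudes: +53.346°, +53.480°, +55.841°, +57.722°, +63.331°, +71.077°, +75.743°, +77.190°.
Eastward gaps between consecutive values (wrapping around): 0.134°, 2.361°, 1.881°, 5.609°, 7.746°, 4.666°, 1.447°, 336.156°.
Largest gap = 336.156° ⇒ minimal covering band is its complement: 360° − 336.156° = 23.844°.
Band runs from +53.346° eastward to +77.190°.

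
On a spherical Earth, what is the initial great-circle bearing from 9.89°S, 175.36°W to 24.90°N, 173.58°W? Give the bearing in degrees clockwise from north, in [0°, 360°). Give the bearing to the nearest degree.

3°

Δλ = -173.58 − -175.36 = 1.78°.
θ = atan2( sin Δλ · cos φ₂ , cos φ₁ · sin φ₂ − sin φ₁ · cos φ₂ · cos Δλ )
  = atan2(0.02817, 0.57050) = 2.827° → normalised to [0°, 360°): 2.827°.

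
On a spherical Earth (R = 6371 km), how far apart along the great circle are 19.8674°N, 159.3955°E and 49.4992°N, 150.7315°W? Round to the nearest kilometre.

5482 km

Δλ = -150.7315 − 159.3955 = -310.1270°; wrapped into (−180°, 180°]: 49.8730°.
Δφ = 49.4992 − 19.8674 = 29.6318°.
a = sin²(Δφ/2) + cos φ₁ · cos φ₂ · sin²(Δλ/2) = 0.173965.
c = 2·atan2(√a, √(1−a)) = 0.86048 rad → d = 6371·c ≈ 5482.15 km.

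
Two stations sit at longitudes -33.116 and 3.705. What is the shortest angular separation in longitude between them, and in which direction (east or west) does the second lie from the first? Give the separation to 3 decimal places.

36.821° east

Raw difference: 3.705 − -33.116 = 36.821°.
Normalise into (−180°, 180°]: 36.821° stays 36.821°.
Positive ⇒ the second point lies to the east; separation 36.821°.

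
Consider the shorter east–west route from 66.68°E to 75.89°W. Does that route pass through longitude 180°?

Signed shortest Δλ = ((-75.89 − 66.68 + 180) mod 360) − 180 = -142.57°.
Going west by 142.57° from +66.68° reaches -75.89° without touching 180°.

No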